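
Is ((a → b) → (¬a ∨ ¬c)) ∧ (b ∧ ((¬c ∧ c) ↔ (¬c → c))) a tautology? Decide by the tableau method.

Not valid

Assume the negation and expand:
Initial set: {F (((a → b) → (¬a ∨ ¬c)) ∧ (b ∧ ((¬c ∧ c) ↔ (¬c → c))))}.
F (((a → b) → (¬a ∨ ¬c)) ∧ (b ∧ ((¬c ∧ c) ↔ (¬c → c)))): β-rule — branch into F ((a → b) → (¬a ∨ ¬c))  //  F (b ∧ ((¬c ∧ c) ↔ (¬c → c))).
  branch 1 (add F ((a → b) → (¬a ∨ ¬c))):
    F ((a → b) → (¬a ∨ ¬c)): α-rule — add T (a → b), F (¬a ∨ ¬c).
    F (¬a ∨ ¬c): α-rule — add F ¬a, F ¬c.
    T (a → b): β-rule — branch into F a  //  T b.
      branch 1.1 (add F a):
        × closes — contains both a and ¬a.
      branch 1.2 (add T b):
        ○ open, literals {a=1, b=1, c=1}.
  branch 2 (add F (b ∧ ((¬c ∧ c) ↔ (¬c → c)))):
    F (b ∧ ((¬c ∧ c) ↔ (¬c → c))): β-rule — branch into F b  //  F ((¬c ∧ c) ↔ (¬c → c)).
      branch 2.1 (add F b):
        ○ open, literals {b=0}.
      branch 2.2 (add F ((¬c ∧ c) ↔ (¬c → c))):
        F ((¬c ∧ c) ↔ (¬c → c)): β-rule — branch into T (¬c ∧ c), F (¬c → c)  //  F (¬c ∧ c), T (¬c → c).
          branch 2.2.1 (add T (¬c ∧ c), F (¬c → c)):
            T (¬c ∧ c): α-rule — add T ¬c, T c.
            × closes — contains both c and ¬c.
          branch 2.2.2 (add F (¬c ∧ c), T (¬c → c)):
            F (¬c ∧ c): β-rule — branch into F ¬c  //  F c.
              branch 2.2.2.1 (add F ¬c):
                T (¬c → c): β-rule — branch into F ¬c  //  T c.
                  branch 2.2.2.1.1 (add F ¬c):
                    ○ open, literals {c=1}.
                  branch 2.2.2.1.2 (add T c):
                    ○ open, literals {c=1}.
              branch 2.2.2.2 (add F c):
                T (¬c → c): β-rule — branch into F ¬c  //  T c.
                  branch 2.2.2.2.1 (add F ¬c):
                    × closes — contains both c and ¬c.
                  branch 2.2.2.2.2 (add T c):
                    × closes — contains both c and ¬c.
4 branches closed, 4 open.
An open branch gives a countermodel: a=1, b=1, c=1 (unmentioned atoms arbitrary); under it the original formula is false.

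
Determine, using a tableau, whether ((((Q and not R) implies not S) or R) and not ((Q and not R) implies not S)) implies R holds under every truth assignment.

Assume the negation and expand:
Initial set: {not (((((Q and not R) implies not S) or R) and not ((Q and not R) implies not S)) implies R)}.
not (((((Q and not R) implies not S) or R) and not ((Q and not R) implies not S)) implies R): α-rule — add ((((Q and not R) implies not S) or R) and not ((Q and not R) implies not S)), not R.
((((Q and not R) implies not S) or R) and not ((Q and not R) implies not S)): α-rule — add (((Q and not R) implies not S) or R), not ((Q and not R) implies not S).
not ((Q and not R) implies not S): α-rule — add (Q and not R), not not S.
(Q and not R): α-rule — add Q, not R.
(((Q and not R) implies not S) or R): β-rule — branch into ((Q and not R) implies not S)  //  R.
  branch 1 (add ((Q and not R) implies not S)):
    ((Q and not R) implies not S): β-rule — branch into not (Q and not R)  //  not S.
      branch 1.1 (add not (Q and not R)):
        not (Q and not R): β-rule — branch into not Q  //  not not R.
          branch 1.1.1 (add not Q):
            × closes — contains both Q and not Q.
          branch 1.1.2 (add not not R):
            × closes — contains both R and not R.
      branch 1.2 (add not S):
        × closes — contains both S and not S.
  branch 2 (add R):
    × closes — contains both R and not R.
All 4 branches close.
Every branch closed, so the negation is unsatisfiable and the formula is valid.

Valid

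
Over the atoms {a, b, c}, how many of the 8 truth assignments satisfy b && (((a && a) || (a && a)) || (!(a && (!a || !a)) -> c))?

Initial set: {(b && (((a && a) || (a && a)) || (!(a && (!a || !a)) -> c)))}.
(b && (((a && a) || (a && a)) || (!(a && (!a || !a)) -> c))): α-rule — add b, (((a && a) || (a && a)) || (!(a && (!a || !a)) -> c)).
(((a && a) || (a && a)) || (!(a && (!a || !a)) -> c)): β-rule — branch into ((a && a) || (a && a))  //  (!(a && (!a || !a)) -> c).
  branch 1 (add ((a && a) || (a && a))):
    ((a && a) || (a && a)): β-rule — branch into (a && a)  //  (a && a).
      branch 1.1 (add (a && a)):
        (a && a): α-rule — add a, a.
        ○ open, literals {a=1, b=1}.
      branch 1.2 (add (a && a)):
        (a && a): α-rule — add a, a.
        ○ open, literals {a=1, b=1}.
  branch 2 (add (!(a && (!a || !a)) -> c)):
    (!(a && (!a || !a)) -> c): β-rule — branch into !!(a && (!a || !a))  //  c.
      branch 2.1 (add !!(a && (!a || !a))):
        !!(a && (!a || !a)): α-rule — add a, (!a || !a).
        (!a || !a): β-rule — branch into !a  //  !a.
          branch 2.1.1 (add !a):
            × closes — contains both a and !a.
          branch 2.1.2 (add !a):
            × closes — contains both a and !a.
      branch 2.2 (add c):
        ○ open, literals {b=1, c=1}.
2 branches closed, 3 open.
Each open branch fixes some atoms; the unmentioned ones are free. Counting distinct full assignments: branch {a=1, b=1} (c) contributes 2 new; branch {a=1, b=1} (c) contributes 0 new; branch {b=1, c=1} (a) contributes 1 new. Total: 3.

3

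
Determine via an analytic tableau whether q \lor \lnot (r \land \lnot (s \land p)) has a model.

Initial set: {(q \lor \lnot (r \land \lnot (s \land p)))}.
(q \lor \lnot (r \land \lnot (s \land p))): β-rule — branch into q  //  \lnot (r \land \lnot (s \land p)).
  branch 1 (add q):
    ○ open, literals {q=true}.
  branch 2 (add \lnot (r \land \lnot (s \land p))):
    \lnot (r \land \lnot (s \land p)): β-rule — branch into \lnot r  //  \lnot \lnot (s \land p).
      branch 2.1 (add \lnot r):
        ○ open, literals {r=false}.
      branch 2.2 (add \lnot \lnot (s \land p)):
        \lnot \lnot (s \land p): α-rule — add s, p.
        ○ open, literals {p=true, s=true}.
0 branches closed, 3 open.
An open branch gives a satisfying assignment: q=true.

Satisfiable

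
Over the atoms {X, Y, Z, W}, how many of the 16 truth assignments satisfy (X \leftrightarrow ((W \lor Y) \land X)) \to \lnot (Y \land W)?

Initial set: {((X \leftrightarrow ((W \lor Y) \land X)) \to \lnot (Y \land W))}.
((X \leftrightarrow ((W \lor Y) \land X)) \to \lnot (Y \land W)): β-rule — branch into \lnot (X \leftrightarrow ((W \lor Y) \land X))  //  \lnot (Y \land W).
  branch 1 (add \lnot (X \leftrightarrow ((W \lor Y) \land X))):
    \lnot (X \leftrightarrow ((W \lor Y) \land X)): β-rule — branch into X, \lnot ((W \lor Y) \land X)  //  \lnot X, ((W \lor Y) \land X).
      branch 1.1 (add X, \lnot ((W \lor Y) \land X)):
        \lnot ((W \lor Y) \land X): β-rule — branch into \lnot (W \lor Y)  //  \lnot X.
          branch 1.1.1 (add \lnot (W \lor Y)):
            \lnot (W \lor Y): α-rule — add \lnot W, \lnot Y.
            ○ open, literals {W=F, X=T, Y=F}.
          branch 1.1.2 (add \lnot X):
            × closes — contains both X and \lnot X.
      branch 1.2 (add \lnot X, ((W \lor Y) \land X)):
        ((W \lor Y) \land X): α-rule — add (W \lor Y), X.
        × closes — contains both X and \lnot X.
  branch 2 (add \lnot (Y \land W)):
    \lnot (Y \land W): β-rule — branch into \lnot Y  //  \lnot W.
      branch 2.1 (add \lnot Y):
        ○ open, literals {Y=F}.
      branch 2.2 (add \lnot W):
        ○ open, literals {W=F}.
2 branches closed, 3 open.
Each open branch fixes some atoms; the unmentioned ones are free. Counting distinct full assignments: branch {W=F, X=T, Y=F} (Z) contributes 2 new; branch {Y=F} (X, Z, W) contributes 6 new; branch {W=F} (X, Y, Z) contributes 4 new. Total: 12.

12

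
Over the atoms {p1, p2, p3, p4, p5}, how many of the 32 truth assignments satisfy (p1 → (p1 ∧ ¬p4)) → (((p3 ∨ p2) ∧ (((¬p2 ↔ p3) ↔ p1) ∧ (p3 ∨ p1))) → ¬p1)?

28

Initial set: {((p1 → (p1 ∧ ¬p4)) → (((p3 ∨ p2) ∧ (((¬p2 ↔ p3) ↔ p1) ∧ (p3 ∨ p1))) → ¬p1))}.
((p1 → (p1 ∧ ¬p4)) → (((p3 ∨ p2) ∧ (((¬p2 ↔ p3) ↔ p1) ∧ (p3 ∨ p1))) → ¬p1)): β-rule — branch into ¬(p1 → (p1 ∧ ¬p4))  //  (((p3 ∨ p2) ∧ (((¬p2 ↔ p3) ↔ p1) ∧ (p3 ∨ p1))) → ¬p1).
  branch 1 (add ¬(p1 → (p1 ∧ ¬p4))):
    ¬(p1 → (p1 ∧ ¬p4)): α-rule — add p1, ¬(p1 ∧ ¬p4).
    ¬(p1 ∧ ¬p4): β-rule — branch into ¬p1  //  ¬¬p4.
      branch 1.1 (add ¬p1):
        × closes — contains both p1 and ¬p1.
      branch 1.2 (add ¬¬p4):
        ○ open, literals {p1=1, p4=1}.
  branch 2 (add (((p3 ∨ p2) ∧ (((¬p2 ↔ p3) ↔ p1) ∧ (p3 ∨ p1))) → ¬p1)):
    (((p3 ∨ p2) ∧ (((¬p2 ↔ p3) ↔ p1) ∧ (p3 ∨ p1))) → ¬p1): β-rule — branch into ¬((p3 ∨ p2) ∧ (((¬p2 ↔ p3) ↔ p1) ∧ (p3 ∨ p1)))  //  ¬p1.
      branch 2.1 (add ¬((p3 ∨ p2) ∧ (((¬p2 ↔ p3) ↔ p1) ∧ (p3 ∨ p1)))):
        ¬((p3 ∨ p2) ∧ (((¬p2 ↔ p3) ↔ p1) ∧ (p3 ∨ p1))): β-rule — branch into ¬(p3 ∨ p2)  //  ¬(((¬p2 ↔ p3) ↔ p1) ∧ (p3 ∨ p1)).
          branch 2.1.1 (add ¬(p3 ∨ p2)):
            ¬(p3 ∨ p2): α-rule — add ¬p3, ¬p2.
            ○ open, literals {p2=0, p3=0}.
          branch 2.1.2 (add ¬(((¬p2 ↔ p3) ↔ p1) ∧ (p3 ∨ p1))):
            ¬(((¬p2 ↔ p3) ↔ p1) ∧ (p3 ∨ p1)): β-rule — branch into ¬((¬p2 ↔ p3) ↔ p1)  //  ¬(p3 ∨ p1).
              branch 2.1.2.1 (add ¬((¬p2 ↔ p3) ↔ p1)):
                ¬((¬p2 ↔ p3) ↔ p1): β-rule — branch into (¬p2 ↔ p3), ¬p1  //  ¬(¬p2 ↔ p3), p1.
                  branch 2.1.2.1.1 (add (¬p2 ↔ p3), ¬p1):
                    (¬p2 ↔ p3): β-rule — branch into ¬p2, p3  //  ¬¬p2, ¬p3.
                      branch 2.1.2.1.1.1 (add ¬p2, p3):
                        ○ open, literals {p1=0, p2=0, p3=1}.
                      branch 2.1.2.1.1.2 (add ¬¬p2, ¬p3):
                        ○ open, literals {p1=0, p2=1, p3=0}.
                  branch 2.1.2.1.2 (add ¬(¬p2 ↔ p3), p1):
                    ¬(¬p2 ↔ p3): β-rule — branch into ¬p2, ¬p3  //  ¬¬p2, p3.
                      branch 2.1.2.1.2.1 (add ¬p2, ¬p3):
                        ○ open, literals {p1=1, p2=0, p3=0}.
                      branch 2.1.2.1.2.2 (add ¬¬p2, p3):
                        ○ open, literals {p1=1, p2=1, p3=1}.
              branch 2.1.2.2 (add ¬(p3 ∨ p1)):
                ¬(p3 ∨ p1): α-rule — add ¬p3, ¬p1.
                ○ open, literals {p1=0, p3=0}.
      branch 2.2 (add ¬p1):
        ○ open, literals {p1=0}.
1 branch closed, 8 open.
Each open branch fixes some atoms; the unmentioned ones are free. Counting distinct full assignments: branch {p1=1, p4=1} (p2, p3, p5) contributes 8 new; branch {p2=0, p3=0} (p1, p4, p5) contributes 6 new; branch {p1=0, p2=0, p3=1} (p4, p5) contributes 4 new; branch {p1=0, p2=1, p3=0} (p4, p5) contributes 4 new; branch {p1=1, p2=0, p3=0} (p4, p5) contributes 0 new; branch {p1=1, p2=1, p3=1} (p4, p5) contributes 2 new; branch {p1=0, p3=0} (p2, p4, p5) contributes 0 new; branch {p1=0} (p2, p3, p4, p5) contributes 4 new. Total: 28.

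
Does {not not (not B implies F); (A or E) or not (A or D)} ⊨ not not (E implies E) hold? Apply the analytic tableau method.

Initial set: {not not (not B implies F); ((A or E) or not (A or D)); not not not (E implies E)}.
not not (not B implies F): drop double negation, giving (not B implies F).
not not not (E implies E): drop double negation, giving not (E implies E).
not (E implies E): α-rule — add E, not E.
× closes — contains both E and not E.
All 1 branch closes.
Every branch closed, so the premises entail the conclusion.

Yes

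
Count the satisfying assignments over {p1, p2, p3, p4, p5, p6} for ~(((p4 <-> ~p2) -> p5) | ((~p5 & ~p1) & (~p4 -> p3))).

10

Initial set: {~(((p4 <-> ~p2) -> p5) | ((~p5 & ~p1) & (~p4 -> p3)))}.
~(((p4 <-> ~p2) -> p5) | ((~p5 & ~p1) & (~p4 -> p3))): α-rule — add ~((p4 <-> ~p2) -> p5), ~((~p5 & ~p1) & (~p4 -> p3)).
~((p4 <-> ~p2) -> p5): α-rule — add (p4 <-> ~p2), ~p5.
~((~p5 & ~p1) & (~p4 -> p3)): β-rule — branch into ~(~p5 & ~p1)  //  ~(~p4 -> p3).
  branch 1 (add ~(~p5 & ~p1)):
    (p4 <-> ~p2): β-rule — branch into p4, ~p2  //  ~p4, ~~p2.
      branch 1.1 (add p4, ~p2):
        ~(~p5 & ~p1): β-rule — branch into ~~p5  //  ~~p1.
          branch 1.1.1 (add ~~p5):
            × closes — contains both p5 and ~p5.
          branch 1.1.2 (add ~~p1):
            ○ open, literals {p1=true, p2=false, p4=true, p5=false}.
      branch 1.2 (add ~p4, ~~p2):
        ~(~p5 & ~p1): β-rule — branch into ~~p5  //  ~~p1.
          branch 1.2.1 (add ~~p5):
            × closes — contains both p5 and ~p5.
          branch 1.2.2 (add ~~p1):
            ○ open, literals {p1=true, p2=true, p4=false, p5=false}.
  branch 2 (add ~(~p4 -> p3)):
    ~(~p4 -> p3): α-rule — add ~p4, ~p3.
    (p4 <-> ~p2): β-rule — branch into p4, ~p2  //  ~p4, ~~p2.
      branch 2.1 (add p4, ~p2):
        × closes — contains both p4 and ~p4.
      branch 2.2 (add ~p4, ~~p2):
        ○ open, literals {p2=true, p3=false, p4=false, p5=false}.
3 branches closed, 3 open.
Each open branch fixes some atoms; the unmentioned ones are free. Counting distinct full assignments: branch {p1=true, p2=false, p4=true, p5=false} (p3, p6) contributes 4 new; branch {p1=true, p2=true, p4=false, p5=false} (p3, p6) contributes 4 new; branch {p2=true, p3=false, p4=false, p5=false} (p1, p6) contributes 2 new. Total: 10.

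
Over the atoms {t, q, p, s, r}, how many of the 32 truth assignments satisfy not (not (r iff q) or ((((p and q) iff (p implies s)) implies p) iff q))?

8

Initial set: {T not (not (r iff q) or ((((p and q) iff (p implies s)) implies p) iff q))}.
T not (not (r iff q) or ((((p and q) iff (p implies s)) implies p) iff q)): α-rule — add F not (r iff q), F ((((p and q) iff (p implies s)) implies p) iff q).
F not (r iff q): β-rule — branch into T r, T q  //  F r, F q.
  branch 1 (add T r, T q):
    F ((((p and q) iff (p implies s)) implies p) iff q): β-rule — branch into T (((p and q) iff (p implies s)) implies p), F q  //  F (((p and q) iff (p implies s)) implies p), T q.
      branch 1.1 (add T (((p and q) iff (p implies s)) implies p), F q):
        × closes — contains both q and not q.
      branch 1.2 (add F (((p and q) iff (p implies s)) implies p), T q):
        F (((p and q) iff (p implies s)) implies p): α-rule — add T ((p and q) iff (p implies s)), F p.
        T ((p and q) iff (p implies s)): β-rule — branch into T (p and q), T (p implies s)  //  F (p and q), F (p implies s).
          branch 1.2.1 (add T (p and q), T (p implies s)):
            T (p and q): α-rule — add T p, T q.
            × closes — contains both p and not p.
          branch 1.2.2 (add F (p and q), F (p implies s)):
            F (p implies s): α-rule — add T p, F s.
            × closes — contains both p and not p.
  branch 2 (add F r, F q):
    F ((((p and q) iff (p implies s)) implies p) iff q): β-rule — branch into T (((p and q) iff (p implies s)) implies p), F q  //  F (((p and q) iff (p implies s)) implies p), T q.
      branch 2.1 (add T (((p and q) iff (p implies s)) implies p), F q):
        T (((p and q) iff (p implies s)) implies p): β-rule — branch into F ((p and q) iff (p implies s))  //  T p.
          branch 2.1.1 (add F ((p and q) iff (p implies s))):
            F ((p and q) iff (p implies s)): β-rule — branch into T (p and q), F (p implies s)  //  F (p and q), T (p implies s).
              branch 2.1.1.1 (add T (p and q), F (p implies s)):
                T (p and q): α-rule — add T p, T q.
                × closes — contains both q and not q.
              branch 2.1.1.2 (add F (p and q), T (p implies s)):
                F (p and q): β-rule — branch into F p  //  F q.
                  branch 2.1.1.2.1 (add F p):
                    T (p implies s): β-rule — branch into F p  //  T s.
                      branch 2.1.1.2.1.1 (add F p):
                        ○ open, literals {p=F, q=F, r=F}.
                      branch 2.1.1.2.1.2 (add T s):
                        ○ open, literals {p=F, q=F, r=F, s=T}.
                  branch 2.1.1.2.2 (add F q):
                    T (p implies s): β-rule — branch into F p  //  T s.
                      branch 2.1.1.2.2.1 (add F p):
                        ○ open, literals {p=F, q=F, r=F}.
                      branch 2.1.1.2.2.2 (add T s):
                        ○ open, literals {q=F, r=F, s=T}.
          branch 2.1.2 (add T p):
            ○ open, literals {p=T, q=F, r=F}.
      branch 2.2 (add F (((p and q) iff (p implies s)) implies p), T q):
        × closes — contains both q and not q.
5 branches closed, 5 open.
Each open branch fixes some atoms; the unmentioned ones are free. Counting distinct full assignments: branch {p=F, q=F, r=F} (t, s) contributes 4 new; branch {p=F, q=F, r=F, s=T} (t) contributes 0 new; branch {p=F, q=F, r=F} (t, s) contributes 0 new; branch {q=F, r=F, s=T} (t, p) contributes 2 new; branch {p=T, q=F, r=F} (t, s) contributes 2 new. Total: 8.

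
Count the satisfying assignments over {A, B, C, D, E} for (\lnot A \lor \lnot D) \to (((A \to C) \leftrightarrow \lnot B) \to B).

Initial set: {((\lnot A \lor \lnot D) \to (((A \to C) \leftrightarrow \lnot B) \to B))}.
((\lnot A \lor \lnot D) \to (((A \to C) \leftrightarrow \lnot B) \to B)): β-rule — branch into \lnot (\lnot A \lor \lnot D)  //  (((A \to C) \leftrightarrow \lnot B) \to B).
  branch 1 (add \lnot (\lnot A \lor \lnot D)):
    \lnot (\lnot A \lor \lnot D): α-rule — add \lnot \lnot A, \lnot \lnot D.
    ○ open, literals {A=T, D=T}.
  branch 2 (add (((A \to C) \leftrightarrow \lnot B) \to B)):
    (((A \to C) \leftrightarrow \lnot B) \to B): β-rule — branch into \lnot ((A \to C) \leftrightarrow \lnot B)  //  B.
      branch 2.1 (add \lnot ((A \to C) \leftrightarrow \lnot B)):
        \lnot ((A \to C) \leftrightarrow \lnot B): β-rule — branch into (A \to C), \lnot \lnot B  //  \lnot (A \to C), \lnot B.
          branch 2.1.1 (add (A \to C), \lnot \lnot B):
            (A \to C): β-rule — branch into \lnot A  //  C.
              branch 2.1.1.1 (add \lnot A):
                ○ open, literals {A=F, B=T}.
              branch 2.1.1.2 (add C):
                ○ open, literals {B=T, C=T}.
          branch 2.1.2 (add \lnot (A \to C), \lnot B):
            \lnot (A \to C): α-rule — add A, \lnot C.
            ○ open, literals {A=T, B=F, C=F}.
      branch 2.2 (add B):
        ○ open, literals {B=T}.
0 branches closed, 5 open.
Each open branch fixes some atoms; the unmentioned ones are free. Counting distinct full assignments: branch {A=T, D=T} (B, C, E) contributes 8 new; branch {A=F, B=T} (C, D, E) contributes 8 new; branch {B=T, C=T} (A, D, E) contributes 2 new; branch {A=T, B=F, C=F} (D, E) contributes 2 new; branch {B=T} (A, C, D, E) contributes 2 new. Total: 22.

22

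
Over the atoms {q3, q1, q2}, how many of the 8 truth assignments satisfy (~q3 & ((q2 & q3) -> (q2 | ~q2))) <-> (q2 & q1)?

Initial set: {((~q3 & ((q2 & q3) -> (q2 | ~q2))) <-> (q2 & q1))}.
((~q3 & ((q2 & q3) -> (q2 | ~q2))) <-> (q2 & q1)): β-rule — branch into (~q3 & ((q2 & q3) -> (q2 | ~q2))), (q2 & q1)  //  ~(~q3 & ((q2 & q3) -> (q2 | ~q2))), ~(q2 & q1).
  branch 1 (add (~q3 & ((q2 & q3) -> (q2 | ~q2))), (q2 & q1)):
    (~q3 & ((q2 & q3) -> (q2 | ~q2))): α-rule — add ~q3, ((q2 & q3) -> (q2 | ~q2)).
    (q2 & q1): α-rule — add q2, q1.
    ((q2 & q3) -> (q2 | ~q2)): β-rule — branch into ~(q2 & q3)  //  (q2 | ~q2).
      branch 1.1 (add ~(q2 & q3)):
        ~(q2 & q3): β-rule — branch into ~q2  //  ~q3.
          branch 1.1.1 (add ~q2):
            × closes — contains both q2 and ~q2.
          branch 1.1.2 (add ~q3):
            ○ open, literals {q1=T, q2=T, q3=F}.
      branch 1.2 (add (q2 | ~q2)):
        (q2 | ~q2): β-rule — branch into q2  //  ~q2.
          branch 1.2.1 (add q2):
            ○ open, literals {q1=T, q2=T, q3=F}.
          branch 1.2.2 (add ~q2):
            × closes — contains both q2 and ~q2.
  branch 2 (add ~(~q3 & ((q2 & q3) -> (q2 | ~q2))), ~(q2 & q1)):
    ~(~q3 & ((q2 & q3) -> (q2 | ~q2))): β-rule — branch into ~~q3  //  ~((q2 & q3) -> (q2 | ~q2)).
      branch 2.1 (add ~~q3):
        ~(q2 & q1): β-rule — branch into ~q2  //  ~q1.
          branch 2.1.1 (add ~q2):
            ○ open, literals {q2=F, q3=T}.
          branch 2.1.2 (add ~q1):
            ○ open, literals {q1=F, q3=T}.
      branch 2.2 (add ~((q2 & q3) -> (q2 | ~q2))):
        ~((q2 & q3) -> (q2 | ~q2)): α-rule — add (q2 & q3), ~(q2 | ~q2).
        (q2 & q3): α-rule — add q2, q3.
        ~(q2 | ~q2): α-rule — add ~q2, ~~q2.
        × closes — contains both q2 and ~q2.
3 branches closed, 4 open.
Each open branch fixes some atoms; the unmentioned ones are free. Counting distinct full assignments: branch {q1=T, q2=T, q3=F} (none free) contributes 1 new; branch {q1=T, q2=T, q3=F} (none free) contributes 0 new; branch {q2=F, q3=T} (q1) contributes 2 new; branch {q1=F, q3=T} (q2) contributes 1 new. Total: 4.

4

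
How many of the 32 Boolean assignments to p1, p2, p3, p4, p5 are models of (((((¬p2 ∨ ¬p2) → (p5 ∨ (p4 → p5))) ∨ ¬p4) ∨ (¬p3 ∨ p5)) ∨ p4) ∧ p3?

16

Initial set: {((((((¬p2 ∨ ¬p2) → (p5 ∨ (p4 → p5))) ∨ ¬p4) ∨ (¬p3 ∨ p5)) ∨ p4) ∧ p3)}.
((((((¬p2 ∨ ¬p2) → (p5 ∨ (p4 → p5))) ∨ ¬p4) ∨ (¬p3 ∨ p5)) ∨ p4) ∧ p3): α-rule — add (((((¬p2 ∨ ¬p2) → (p5 ∨ (p4 → p5))) ∨ ¬p4) ∨ (¬p3 ∨ p5)) ∨ p4), p3.
(((((¬p2 ∨ ¬p2) → (p5 ∨ (p4 → p5))) ∨ ¬p4) ∨ (¬p3 ∨ p5)) ∨ p4): β-rule — branch into ((((¬p2 ∨ ¬p2) → (p5 ∨ (p4 → p5))) ∨ ¬p4) ∨ (¬p3 ∨ p5))  //  p4.
  branch 1 (add ((((¬p2 ∨ ¬p2) → (p5 ∨ (p4 → p5))) ∨ ¬p4) ∨ (¬p3 ∨ p5))):
    ((((¬p2 ∨ ¬p2) → (p5 ∨ (p4 → p5))) ∨ ¬p4) ∨ (¬p3 ∨ p5)): β-rule — branch into (((¬p2 ∨ ¬p2) → (p5 ∨ (p4 → p5))) ∨ ¬p4)  //  (¬p3 ∨ p5).
      branch 1.1 (add (((¬p2 ∨ ¬p2) → (p5 ∨ (p4 → p5))) ∨ ¬p4)):
        (((¬p2 ∨ ¬p2) → (p5 ∨ (p4 → p5))) ∨ ¬p4): β-rule — branch into ((¬p2 ∨ ¬p2) → (p5 ∨ (p4 → p5)))  //  ¬p4.
          branch 1.1.1 (add ((¬p2 ∨ ¬p2) → (p5 ∨ (p4 → p5)))):
            ((¬p2 ∨ ¬p2) → (p5 ∨ (p4 → p5))): β-rule — branch into ¬(¬p2 ∨ ¬p2)  //  (p5 ∨ (p4 → p5)).
              branch 1.1.1.1 (add ¬(¬p2 ∨ ¬p2)):
                ¬(¬p2 ∨ ¬p2): α-rule — add ¬¬p2, ¬¬p2.
                ○ open, literals {p2=T, p3=T}.
              branch 1.1.1.2 (add (p5 ∨ (p4 → p5))):
                (p5 ∨ (p4 → p5)): β-rule — branch into p5  //  (p4 → p5).
                  branch 1.1.1.2.1 (add p5):
                    ○ open, literals {p3=T, p5=T}.
                  branch 1.1.1.2.2 (add (p4 → p5)):
                    (p4 → p5): β-rule — branch into ¬p4  //  p5.
                      branch 1.1.1.2.2.1 (add ¬p4):
                        ○ open, literals {p3=T, p4=F}.
                      branch 1.1.1.2.2.2 (add p5):
                        ○ open, literals {p3=T, p5=T}.
          branch 1.1.2 (add ¬p4):
            ○ open, literals {p3=T, p4=F}.
      branch 1.2 (add (¬p3 ∨ p5)):
        (¬p3 ∨ p5): β-rule — branch into ¬p3  //  p5.
          branch 1.2.1 (add ¬p3):
            × closes — contains both p3 and ¬p3.
          branch 1.2.2 (add p5):
            ○ open, literals {p3=T, p5=T}.
  branch 2 (add p4):
    ○ open, literals {p3=T, p4=T}.
1 branch closed, 7 open.
Each open branch fixes some atoms; the unmentioned ones are free. Counting distinct full assignments: branch {p2=T, p3=T} (p1, p4, p5) contributes 8 new; branch {p3=T, p5=T} (p1, p2, p4) contributes 4 new; branch {p3=T, p4=F} (p1, p2, p5) contributes 2 new; branch {p3=T, p5=T} (p1, p2, p4) contributes 0 new; branch {p3=T, p4=F} (p1, p2, p5) contributes 0 new; branch {p3=T, p5=T} (p1, p2, p4) contributes 0 new; branch {p3=T, p4=T} (p1, p2, p5) contributes 2 new. Total: 16.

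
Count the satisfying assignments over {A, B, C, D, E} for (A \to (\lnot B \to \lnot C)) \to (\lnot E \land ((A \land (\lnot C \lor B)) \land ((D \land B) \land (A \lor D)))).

6

Initial set: {((A \to (\lnot B \to \lnot C)) \to (\lnot E \land ((A \land (\lnot C \lor B)) \land ((D \land B) \land (A \lor D)))))}.
((A \to (\lnot B \to \lnot C)) \to (\lnot E \land ((A \land (\lnot C \lor B)) \land ((D \land B) \land (A \lor D))))): β-rule — branch into \lnot (A \to (\lnot B \to \lnot C))  //  (\lnot E \land ((A \land (\lnot C \lor B)) \land ((D \land B) \land (A \lor D)))).
  branch 1 (add \lnot (A \to (\lnot B \to \lnot C))):
    \lnot (A \to (\lnot B \to \lnot C)): α-rule — add A, \lnot (\lnot B \to \lnot C).
    \lnot (\lnot B \to \lnot C): α-rule — add \lnot B, \lnot \lnot C.
    ○ open, literals {A=true, B=false, C=true}.
  branch 2 (add (\lnot E \land ((A \land (\lnot C \lor B)) \land ((D \land B) \land (A \lor D))))):
    (\lnot E \land ((A \land (\lnot C \lor B)) \land ((D \land B) \land (A \lor D)))): α-rule — add \lnot E, ((A \land (\lnot C \lor B)) \land ((D \land B) \land (A \lor D))).
    ((A \land (\lnot C \lor B)) \land ((D \land B) \land (A \lor D))): α-rule — add (A \land (\lnot C \lor B)), ((D \land B) \land (A \lor D)).
    (A \land (\lnot C \lor B)): α-rule — add A, (\lnot C \lor B).
    ((D \land B) \land (A \lor D)): α-rule — add (D \land B), (A \lor D).
    (D \land B): α-rule — add D, B.
    (\lnot C \lor B): β-rule — branch into \lnot C  //  B.
      branch 2.1 (add \lnot C):
        (A \lor D): β-rule — branch into A  //  D.
          branch 2.1.1 (add A):
            ○ open, literals {A=true, B=true, C=false, D=true, E=false}.
          branch 2.1.2 (add D):
            ○ open, literals {A=true, B=true, C=false, D=true, E=false}.
      branch 2.2 (add B):
        (A \lor D): β-rule — branch into A  //  D.
          branch 2.2.1 (add A):
            ○ open, literals {A=true, B=true, D=true, E=false}.
          branch 2.2.2 (add D):
            ○ open, literals {A=true, B=true, D=true, E=false}.
0 branches closed, 5 open.
Each open branch fixes some atoms; the unmentioned ones are free. Counting distinct full assignments: branch {A=true, B=false, C=true} (D, E) contributes 4 new; branch {A=true, B=true, C=false, D=true, E=false} (none free) contributes 1 new; branch {A=true, B=true, C=false, D=true, E=false} (none free) contributes 0 new; branch {A=true, B=true, D=true, E=false} (C) contributes 1 new; branch {A=true, B=true, D=true, E=false} (C) contributes 0 new. Total: 6.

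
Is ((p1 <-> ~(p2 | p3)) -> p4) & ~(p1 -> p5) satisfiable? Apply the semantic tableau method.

Satisfiable

Initial set: {(((p1 <-> ~(p2 | p3)) -> p4) & ~(p1 -> p5))}.
(((p1 <-> ~(p2 | p3)) -> p4) & ~(p1 -> p5)): α-rule — add ((p1 <-> ~(p2 | p3)) -> p4), ~(p1 -> p5).
~(p1 -> p5): α-rule — add p1, ~p5.
((p1 <-> ~(p2 | p3)) -> p4): β-rule — branch into ~(p1 <-> ~(p2 | p3))  //  p4.
  branch 1 (add ~(p1 <-> ~(p2 | p3))):
    ~(p1 <-> ~(p2 | p3)): β-rule — branch into p1, ~~(p2 | p3)  //  ~p1, ~(p2 | p3).
      branch 1.1 (add p1, ~~(p2 | p3)):
        ~~(p2 | p3): β-rule — branch into p2  //  p3.
          branch 1.1.1 (add p2):
            ○ open, literals {p1=T, p2=T, p5=F}.
          branch 1.1.2 (add p3):
            ○ open, literals {p1=T, p3=T, p5=F}.
      branch 1.2 (add ~p1, ~(p2 | p3)):
        × closes — contains both p1 and ~p1.
  branch 2 (add p4):
    ○ open, literals {p1=T, p4=T, p5=F}.
1 branch closed, 3 open.
An open branch gives a satisfying assignment: p1=T, p2=T, p5=F.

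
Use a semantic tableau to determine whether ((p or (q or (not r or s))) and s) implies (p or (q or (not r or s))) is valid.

Assume the negation and expand:
Initial set: {not (((p or (q or (not r or s))) and s) implies (p or (q or (not r or s))))}.
not (((p or (q or (not r or s))) and s) implies (p or (q or (not r or s)))): α-rule — add ((p or (q or (not r or s))) and s), not (p or (q or (not r or s))).
((p or (q or (not r or s))) and s): α-rule — add (p or (q or (not r or s))), s.
not (p or (q or (not r or s))): α-rule — add not p, not (q or (not r or s)).
not (q or (not r or s)): α-rule — add not q, not (not r or s).
not (not r or s): α-rule — add not not r, not s.
× closes — contains both s and not s.
All 1 branch closes.
Every branch closed, so the negation is unsatisfiable and the formula is valid.

Valid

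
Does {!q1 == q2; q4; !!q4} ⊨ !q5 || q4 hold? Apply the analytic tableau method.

Initial set: {(!q1 == q2); q4; !!q4; !(!q5 || q4)}.
!!q4: drop double negation, giving q4.
!(!q5 || q4): α-rule — add !!q5, !q4.
× closes — contains both q4 and !q4.
All 1 branch closes.
Every branch closed, so the premises entail the conclusion.

Yes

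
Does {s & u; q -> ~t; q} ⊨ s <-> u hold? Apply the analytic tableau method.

Initial set: {(s & u); (q -> ~t); q; ~(s <-> u)}.
(s & u): α-rule — add s, u.
(q -> ~t): β-rule — branch into ~q  //  ~t.
  branch 1 (add ~q):
    × closes — contains both q and ~q.
  branch 2 (add ~t):
    ~(s <-> u): β-rule — branch into s, ~u  //  ~s, u.
      branch 2.1 (add s, ~u):
        × closes — contains both u and ~u.
      branch 2.2 (add ~s, u):
        × closes — contains both s and ~s.
All 3 branches close.
Every branch closed, so the premises entail the conclusion.

Yes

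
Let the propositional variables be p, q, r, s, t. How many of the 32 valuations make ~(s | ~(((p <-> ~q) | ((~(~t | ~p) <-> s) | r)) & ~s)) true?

Initial set: {~(s | ~(((p <-> ~q) | ((~(~t | ~p) <-> s) | r)) & ~s))}.
~(s | ~(((p <-> ~q) | ((~(~t | ~p) <-> s) | r)) & ~s)): α-rule — add ~s, ~~(((p <-> ~q) | ((~(~t | ~p) <-> s) | r)) & ~s).
~~(((p <-> ~q) | ((~(~t | ~p) <-> s) | r)) & ~s): α-rule — add ((p <-> ~q) | ((~(~t | ~p) <-> s) | r)), ~s.
((p <-> ~q) | ((~(~t | ~p) <-> s) | r)): β-rule — branch into (p <-> ~q)  //  ((~(~t | ~p) <-> s) | r).
  branch 1 (add (p <-> ~q)):
    (p <-> ~q): β-rule — branch into p, ~q  //  ~p, ~~q.
      branch 1.1 (add p, ~q):
        ○ open, literals {p=1, q=0, s=0}.
      branch 1.2 (add ~p, ~~q):
        ○ open, literals {p=0, q=1, s=0}.
  branch 2 (add ((~(~t | ~p) <-> s) | r)):
    ((~(~t | ~p) <-> s) | r): β-rule — branch into (~(~t | ~p) <-> s)  //  r.
      branch 2.1 (add (~(~t | ~p) <-> s)):
        (~(~t | ~p) <-> s): β-rule — branch into ~(~t | ~p), s  //  ~~(~t | ~p), ~s.
          branch 2.1.1 (add ~(~t | ~p), s):
            × closes — contains both s and ~s.
          branch 2.1.2 (add ~~(~t | ~p), ~s):
            ~~(~t | ~p): β-rule — branch into ~t  //  ~p.
              branch 2.1.2.1 (add ~t):
                ○ open, literals {s=0, t=0}.
              branch 2.1.2.2 (add ~p):
                ○ open, literals {p=0, s=0}.
      branch 2.2 (add r):
        ○ open, literals {r=1, s=0}.
1 branch closed, 5 open.
Each open branch fixes some atoms; the unmentioned ones are free. Counting distinct full assignments: branch {p=1, q=0, s=0} (r, t) contributes 4 new; branch {p=0, q=1, s=0} (r, t) contributes 4 new; branch {s=0, t=0} (p, q, r) contributes 4 new; branch {p=0, s=0} (q, r, t) contributes 2 new; branch {r=1, s=0} (p, q, t) contributes 1 new. Total: 15.

15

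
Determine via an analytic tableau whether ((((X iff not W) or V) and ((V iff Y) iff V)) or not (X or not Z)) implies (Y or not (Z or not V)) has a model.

Initial set: {(((((X iff not W) or V) and ((V iff Y) iff V)) or not (X or not Z)) implies (Y or not (Z or not V)))}.
(((((X iff not W) or V) and ((V iff Y) iff V)) or not (X or not Z)) implies (Y or not (Z or not V))): β-rule — branch into not ((((X iff not W) or V) and ((V iff Y) iff V)) or not (X or not Z))  //  (Y or not (Z or not V)).
  branch 1 (add not ((((X iff not W) or V) and ((V iff Y) iff V)) or not (X or not Z))):
    not ((((X iff not W) or V) and ((V iff Y) iff V)) or not (X or not Z)): α-rule — add not (((X iff not W) or V) and ((V iff Y) iff V)), not not (X or not Z).
    not (((X iff not W) or V) and ((V iff Y) iff V)): β-rule — branch into not ((X iff not W) or V)  //  not ((V iff Y) iff V).
      branch 1.1 (add not ((X iff not W) or V)):
        not ((X iff not W) or V): α-rule — add not (X iff not W), not V.
        not not (X or not Z): β-rule — branch into X  //  not Z.
          branch 1.1.1 (add X):
            not (X iff not W): β-rule — branch into X, not not W  //  not X, not W.
              branch 1.1.1.1 (add X, not not W):
                ○ open, literals {V=0, W=1, X=1}.
              branch 1.1.1.2 (add not X, not W):
                × closes — contains both X and not X.
          branch 1.1.2 (add not Z):
            not (X iff not W): β-rule — branch into X, not not W  //  not X, not W.
              branch 1.1.2.1 (add X, not not W):
                ○ open, literals {V=0, W=1, X=1, Z=0}.
              branch 1.1.2.2 (add not X, not W):
                ○ open, literals {V=0, W=0, X=0, Z=0}.
      branch 1.2 (add not ((V iff Y) iff V)):
        not not (X or not Z): β-rule — branch into X  //  not Z.
          branch 1.2.1 (add X):
            not ((V iff Y) iff V): β-rule — branch into (V iff Y), not V  //  not (V iff Y), V.
              branch 1.2.1.1 (add (V iff Y), not V):
                (V iff Y): β-rule — branch into V, Y  //  not V, not Y.
                  branch 1.2.1.1.1 (add V, Y):
                    × closes — contains both V and not V.
                  branch 1.2.1.1.2 (add not V, not Y):
                    ○ open, literals {V=0, X=1, Y=0}.
              branch 1.2.1.2 (add not (V iff Y), V):
                not (V iff Y): β-rule — branch into V, not Y  //  not V, Y.
                  branch 1.2.1.2.1 (add V, not Y):
                    ○ open, literals {V=1, X=1, Y=0}.
                  branch 1.2.1.2.2 (add not V, Y):
                    × closes — contains both V and not V.
          branch 1.2.2 (add not Z):
            not ((V iff Y) iff V): β-rule — branch into (V iff Y), not V  //  not (V iff Y), V.
              branch 1.2.2.1 (add (V iff Y), not V):
                (V iff Y): β-rule — branch into V, Y  //  not V, not Y.
                  branch 1.2.2.1.1 (add V, Y):
                    × closes — contains both V and not V.
                  branch 1.2.2.1.2 (add not V, not Y):
                    ○ open, literals {V=0, Y=0, Z=0}.
              branch 1.2.2.2 (add not (V iff Y), V):
                not (V iff Y): β-rule — branch into V, not Y  //  not V, Y.
                  branch 1.2.2.2.1 (add V, not Y):
                    ○ open, literals {V=1, Y=0, Z=0}.
                  branch 1.2.2.2.2 (add not V, Y):
                    × closes — contains both V and not V.
  branch 2 (add (Y or not (Z or not V))):
    (Y or not (Z or not V)): β-rule — branch into Y  //  not (Z or not V).
      branch 2.1 (add Y):
        ○ open, literals {Y=1}.
      branch 2.2 (add not (Z or not V)):
        not (Z or not V): α-rule — add not Z, not not V.
        ○ open, literals {V=1, Z=0}.
5 branches closed, 9 open.
An open branch gives a satisfying assignment: V=0, W=1, X=1.

Satisfiable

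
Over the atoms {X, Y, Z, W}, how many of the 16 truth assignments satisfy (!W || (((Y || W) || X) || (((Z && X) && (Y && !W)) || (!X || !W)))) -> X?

Initial set: {T ((!W || (((Y || W) || X) || (((Z && X) && (Y && !W)) || (!X || !W)))) -> X)}.
T ((!W || (((Y || W) || X) || (((Z && X) && (Y && !W)) || (!X || !W)))) -> X): β-rule — branch into F (!W || (((Y || W) || X) || (((Z && X) && (Y && !W)) || (!X || !W))))  //  T X.
  branch 1 (add F (!W || (((Y || W) || X) || (((Z && X) && (Y && !W)) || (!X || !W))))):
    F (!W || (((Y || W) || X) || (((Z && X) && (Y && !W)) || (!X || !W)))): α-rule — add F !W, F (((Y || W) || X) || (((Z && X) && (Y && !W)) || (!X || !W))).
    F (((Y || W) || X) || (((Z && X) && (Y && !W)) || (!X || !W))): α-rule — add F ((Y || W) || X), F (((Z && X) && (Y && !W)) || (!X || !W)).
    F ((Y || W) || X): α-rule — add F (Y || W), F X.
    F (((Z && X) && (Y && !W)) || (!X || !W)): α-rule — add F ((Z && X) && (Y && !W)), F (!X || !W).
    F (Y || W): α-rule — add F Y, F W.
    × closes — contains both W and !W.
  branch 2 (add T X):
    ○ open, literals {X=true}.
1 branch closed, 1 open.
Each open branch fixes some atoms; the unmentioned ones are free. Counting distinct full assignments: branch {X=true} (Y, Z, W) contributes 8 new. Total: 8.

8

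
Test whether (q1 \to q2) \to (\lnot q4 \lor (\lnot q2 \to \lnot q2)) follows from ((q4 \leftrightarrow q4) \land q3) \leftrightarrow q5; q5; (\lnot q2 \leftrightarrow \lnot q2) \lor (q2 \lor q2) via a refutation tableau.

Initial set: {T (((q4 \leftrightarrow q4) \land q3) \leftrightarrow q5); T q5; T ((\lnot q2 \leftrightarrow \lnot q2) \lor (q2 \lor q2)); F ((q1 \to q2) \to (\lnot q4 \lor (\lnot q2 \to \lnot q2)))}.
F ((q1 \to q2) \to (\lnot q4 \lor (\lnot q2 \to \lnot q2))): α-rule — add T (q1 \to q2), F (\lnot q4 \lor (\lnot q2 \to \lnot q2)).
F (\lnot q4 \lor (\lnot q2 \to \lnot q2)): α-rule — add F \lnot q4, F (\lnot q2 \to \lnot q2).
F (\lnot q2 \to \lnot q2): α-rule — add T \lnot q2, F \lnot q2.
× closes — contains both q2 and \lnot q2.
All 1 branch closes.
Every branch closed, so the premises entail the conclusion.

Yes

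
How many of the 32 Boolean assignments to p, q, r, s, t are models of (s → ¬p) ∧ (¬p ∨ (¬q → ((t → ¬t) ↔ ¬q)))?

22

Initial set: {((s → ¬p) ∧ (¬p ∨ (¬q → ((t → ¬t) ↔ ¬q))))}.
((s → ¬p) ∧ (¬p ∨ (¬q → ((t → ¬t) ↔ ¬q)))): α-rule — add (s → ¬p), (¬p ∨ (¬q → ((t → ¬t) ↔ ¬q))).
(s → ¬p): β-rule — branch into ¬s  //  ¬p.
  branch 1 (add ¬s):
    (¬p ∨ (¬q → ((t → ¬t) ↔ ¬q))): β-rule — branch into ¬p  //  (¬q → ((t → ¬t) ↔ ¬q)).
      branch 1.1 (add ¬p):
        ○ open, literals {p=0, s=0}.
      branch 1.2 (add (¬q → ((t → ¬t) ↔ ¬q))):
        (¬q → ((t → ¬t) ↔ ¬q)): β-rule — branch into ¬¬q  //  ((t → ¬t) ↔ ¬q).
          branch 1.2.1 (add ¬¬q):
            ○ open, literals {q=1, s=0}.
          branch 1.2.2 (add ((t → ¬t) ↔ ¬q)):
            ((t → ¬t) ↔ ¬q): β-rule — branch into (t → ¬t), ¬q  //  ¬(t → ¬t), ¬¬q.
              branch 1.2.2.1 (add (t → ¬t), ¬q):
                (t → ¬t): β-rule — branch into ¬t  //  ¬t.
                  branch 1.2.2.1.1 (add ¬t):
                    ○ open, literals {q=0, s=0, t=0}.
                  branch 1.2.2.1.2 (add ¬t):
                    ○ open, literals {q=0, s=0, t=0}.
              branch 1.2.2.2 (add ¬(t → ¬t), ¬¬q):
                ¬(t → ¬t): α-rule — add t, ¬¬t.
                ○ open, literals {q=1, s=0, t=1}.
  branch 2 (add ¬p):
    (¬p ∨ (¬q → ((t → ¬t) ↔ ¬q))): β-rule — branch into ¬p  //  (¬q → ((t → ¬t) ↔ ¬q)).
      branch 2.1 (add ¬p):
        ○ open, literals {p=0}.
      branch 2.2 (add (¬q → ((t → ¬t) ↔ ¬q))):
        (¬q → ((t → ¬t) ↔ ¬q)): β-rule — branch into ¬¬q  //  ((t → ¬t) ↔ ¬q).
          branch 2.2.1 (add ¬¬q):
            ○ open, literals {p=0, q=1}.
          branch 2.2.2 (add ((t → ¬t) ↔ ¬q)):
            ((t → ¬t) ↔ ¬q): β-rule — branch into (t → ¬t), ¬q  //  ¬(t → ¬t), ¬¬q.
              branch 2.2.2.1 (add (t → ¬t), ¬q):
                (t → ¬t): β-rule — branch into ¬t  //  ¬t.
                  branch 2.2.2.1.1 (add ¬t):
                    ○ open, literals {p=0, q=0, t=0}.
                  branch 2.2.2.1.2 (add ¬t):
                    ○ open, literals {p=0, q=0, t=0}.
              branch 2.2.2.2 (add ¬(t → ¬t), ¬¬q):
                ¬(t → ¬t): α-rule — add t, ¬¬t.
                ○ open, literals {p=0, q=1, t=1}.
0 branches closed, 10 open.
Each open branch fixes some atoms; the unmentioned ones are free. Counting distinct full assignments: branch {p=0, s=0} (q, r, t) contributes 8 new; branch {q=1, s=0} (p, r, t) contributes 4 new; branch {q=0, s=0, t=0} (p, r) contributes 2 new; branch {q=0, s=0, t=0} (p, r) contributes 0 new; branch {q=1, s=0, t=1} (p, r) contributes 0 new; branch {p=0} (q, r, s, t) contributes 8 new; branch {p=0, q=1} (r, s, t) contributes 0 new; branch {p=0, q=0, t=0} (r, s) contributes 0 new; branch {p=0, q=0, t=0} (r, s) contributes 0 new; branch {p=0, q=1, t=1} (r, s) contributes 0 new. Total: 22.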